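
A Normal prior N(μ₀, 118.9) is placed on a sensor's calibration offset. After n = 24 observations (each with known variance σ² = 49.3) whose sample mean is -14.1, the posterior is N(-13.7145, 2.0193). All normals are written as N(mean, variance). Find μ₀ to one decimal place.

The posterior mean is a precision-weighted average: μ_n = (τ₀μ₀ + τ_data·x̄)/(τ₀+τ_data), with τ₀=1/σ₀² and τ_data=n/σ².
Here τ₀ = 1/118.9 = 0.008410 and τ_data = 24/49.3 = 0.486815, so τ_n = 0.495225.
Rearranging for μ₀: μ₀ = (μ_n·τ_n − τ_data·x̄)/τ₀ = (-13.7145·0.495225 − 0.486815·-14.1) / 0.008410 = 0.072328/0.008410 ≈ 8.6.

μ₀ = 8.6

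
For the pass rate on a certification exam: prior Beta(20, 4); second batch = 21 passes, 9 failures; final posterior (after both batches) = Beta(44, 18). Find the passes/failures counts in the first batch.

3 passes and 5 failures

Because Beta–binomial updating is additive in the counts, the combined data contributed (α_post−α_prior, β_post−β_prior) successes and failures.
Total across both batches: 44−20=24 passes, 18−4=14 failures.
Subtract the second batch: 24−21=3 passes and 14−9=5 failures.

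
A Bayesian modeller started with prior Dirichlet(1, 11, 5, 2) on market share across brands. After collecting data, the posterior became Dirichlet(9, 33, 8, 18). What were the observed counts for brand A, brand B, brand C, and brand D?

For a Dirichlet(α) prior with multinomial counts c, the posterior is Dirichlet(α + c) componentwise.
Counts are posterior − prior componentwise: 9−1=8, 33−11=22, 8−5=3, 18−2=16.

counts (8, 22, 3, 16)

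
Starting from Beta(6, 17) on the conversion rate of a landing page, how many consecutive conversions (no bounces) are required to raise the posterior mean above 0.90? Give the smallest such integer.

After k conversions and 0 bounces the posterior is Beta(6+k, 17), with mean (6+k)/(6+17+k).
Set (6+k)/(23+k) > 0.90 and solve: k > (0.90·23 − 6)/(1 − 0.90) = 147.000.
The smallest integer exceeding 147.000 is 148.

k = 148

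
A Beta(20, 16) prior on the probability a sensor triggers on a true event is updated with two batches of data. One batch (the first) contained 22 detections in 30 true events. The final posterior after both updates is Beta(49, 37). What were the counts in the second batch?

7 detections and 13 misses

Because Beta–binomial updating is additive in the counts, the combined data contributed (α_post−α_prior, β_post−β_prior) successes and failures.
Total across both batches: 49−20=29 detections, 37−16=21 misses.
Subtract the first batch: 29−22=7 detections and 21−8=13 misses.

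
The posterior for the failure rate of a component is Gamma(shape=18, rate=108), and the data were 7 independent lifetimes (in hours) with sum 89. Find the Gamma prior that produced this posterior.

Gamma(shape=11, rate=19)

Gamma–exponential conjugacy: posterior shape = α + n, posterior rate = β + Σtᵢ.
So α = 18 − 7 = 11 and β = 108 − 89 = 19.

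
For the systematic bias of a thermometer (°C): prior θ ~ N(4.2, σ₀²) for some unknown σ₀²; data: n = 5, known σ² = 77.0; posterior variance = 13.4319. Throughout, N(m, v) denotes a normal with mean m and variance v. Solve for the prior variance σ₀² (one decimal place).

σ₀² = 105.1

Posterior precision equals prior precision plus data precision: 1/σ_n² = 1/σ₀² + n/σ².
So 1/σ₀² = 1/13.4319 − 5/77.0 = 0.074450 − 0.064935 = 0.009515.
Hence σ₀² = 1/0.009515 ≈ 105.1.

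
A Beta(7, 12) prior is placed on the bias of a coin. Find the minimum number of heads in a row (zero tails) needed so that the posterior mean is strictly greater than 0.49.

After k heads and 0 tails the posterior is Beta(7+k, 12), with mean (7+k)/(7+12+k).
Set (7+k)/(19+k) > 0.49 and solve: k > (0.49·19 − 7)/(1 − 0.49) = 4.529.
The smallest integer exceeding 4.529 is 5, and checking k=5: (12)/(24) = 0.5000 > 0.49.

k = 5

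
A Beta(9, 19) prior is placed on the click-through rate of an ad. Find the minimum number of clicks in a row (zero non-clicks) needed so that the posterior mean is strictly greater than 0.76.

After k clicks and 0 non-clicks the posterior is Beta(9+k, 19), with mean (9+k)/(9+19+k).
Set (9+k)/(28+k) > 0.76 and solve: k > (0.76·28 − 9)/(1 − 0.76) = 51.167.
The smallest integer exceeding 51.167 is 52, and checking k=52: (61)/(80) = 0.7625 > 0.76.

k = 52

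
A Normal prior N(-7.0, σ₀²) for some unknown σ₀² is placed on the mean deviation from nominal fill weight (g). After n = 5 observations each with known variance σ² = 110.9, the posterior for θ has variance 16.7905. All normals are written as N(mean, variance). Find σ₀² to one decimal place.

σ₀² = 69.1

Posterior precision equals prior precision plus data precision: 1/σ_n² = 1/σ₀² + n/σ².
So 1/σ₀² = 1/16.7905 − 5/110.9 = 0.059557 − 0.045086 = 0.014471.
Hence σ₀² = 1/0.014471 ≈ 69.1.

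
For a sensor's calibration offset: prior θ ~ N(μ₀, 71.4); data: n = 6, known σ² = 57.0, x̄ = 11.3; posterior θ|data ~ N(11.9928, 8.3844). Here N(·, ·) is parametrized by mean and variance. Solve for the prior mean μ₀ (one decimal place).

With known observation variance, the Normal–Normal posterior has precision τ_n = τ₀ + n/σ² and mean μ_n = (τ₀μ₀ + (n/σ²)x̄)/τ_n.
Here τ₀ = 1/71.4 = 0.014006 and τ_data = 6/57.0 = 0.105263, so τ_n = 0.119269.
Rearranging for μ₀: μ₀ = (μ_n·τ_n − τ_data·x̄)/τ₀ = (11.9928·0.119269 − 0.105263·11.3) / 0.014006 = 0.240897/0.014006 ≈ 17.2.

μ₀ = 17.2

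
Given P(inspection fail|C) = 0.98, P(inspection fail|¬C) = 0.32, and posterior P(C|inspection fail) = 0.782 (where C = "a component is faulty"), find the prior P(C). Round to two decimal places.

P(C) = 0.54

In odds form, posterior odds = prior odds × likelihood ratio, so prior odds = posterior odds ÷ LR.
Posterior odds = 0.782/(1−0.782) = 3.5872. LR = 0.98/0.32 = 3.0625.
Prior odds = 3.5872/3.0625 = 1.1713, so P(C) = 1.1713/(1+1.1713) ≈ 0.54.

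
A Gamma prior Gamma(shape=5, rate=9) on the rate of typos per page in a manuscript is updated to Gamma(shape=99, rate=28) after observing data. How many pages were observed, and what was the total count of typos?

A Gamma(α, β) prior (rate parametrization) on a Poisson rate with n observations summing to S gives posterior Gamma(α+S, β+n).
Matching: Σxᵢ = 99 − 5 = 94 and n = 28 − 9 = 19.

n = 19 pages with total 94 typos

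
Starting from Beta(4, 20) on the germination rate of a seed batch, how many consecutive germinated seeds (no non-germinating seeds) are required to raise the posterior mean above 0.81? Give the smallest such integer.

k = 82

After k germinated seeds and 0 non-germinating seeds the posterior is Beta(4+k, 20), with mean (4+k)/(4+20+k).
Set (4+k)/(24+k) > 0.81 and solve: k > (0.81·24 − 4)/(1 − 0.81) = 81.263.
The smallest integer exceeding 81.263 is 82.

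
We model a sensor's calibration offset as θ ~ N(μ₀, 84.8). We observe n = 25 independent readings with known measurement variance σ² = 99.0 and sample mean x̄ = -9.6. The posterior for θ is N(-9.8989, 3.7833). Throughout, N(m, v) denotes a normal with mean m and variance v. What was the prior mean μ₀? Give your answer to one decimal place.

The posterior mean is a precision-weighted average: μ_n = (τ₀μ₀ + τ_data·x̄)/(τ₀+τ_data), with τ₀=1/σ₀² and τ_data=n/σ².
Here τ₀ = 1/84.8 = 0.011792 and τ_data = 25/99.0 = 0.252525, so τ_n = 0.264317.
Rearranging for μ₀: μ₀ = (μ_n·τ_n − τ_data·x̄)/τ₀ = (-9.8989·0.264317 − 0.252525·-9.6) / 0.011792 = -0.192208/0.011792 ≈ -16.3.

μ₀ = -16.3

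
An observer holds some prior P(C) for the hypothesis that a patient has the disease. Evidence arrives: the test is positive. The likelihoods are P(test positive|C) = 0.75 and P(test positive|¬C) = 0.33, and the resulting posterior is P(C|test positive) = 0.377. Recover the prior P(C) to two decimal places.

P(C) = 0.21

Bayes' rule in odds form gives O(C|E) = O(C)·[P(E|C)/P(E|¬C)], hence O(C) = O(C|E)/LR.
Posterior odds = 0.377/(1−0.377) = 0.6051. LR = 0.75/0.33 = 2.2727.
Prior odds = 0.6051/2.2727 = 0.2662, so P(C) = 0.2662/(1+0.2662) ≈ 0.21.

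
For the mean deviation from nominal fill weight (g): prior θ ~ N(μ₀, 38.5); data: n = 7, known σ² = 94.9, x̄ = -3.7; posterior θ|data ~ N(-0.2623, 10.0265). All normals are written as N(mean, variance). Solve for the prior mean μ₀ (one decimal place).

μ₀ = 9.5

The posterior mean is a precision-weighted average: μ_n = (τ₀μ₀ + τ_data·x̄)/(τ₀+τ_data), with τ₀=1/σ₀² and τ_data=n/σ².
Here τ₀ = 1/38.5 = 0.025974 and τ_data = 7/94.9 = 0.073762, so τ_n = 0.099736.
Rearranging for μ₀: μ₀ = (μ_n·τ_n − τ_data·x̄)/τ₀ = (-0.2623·0.099736 − 0.073762·-3.7) / 0.025974 = 0.246759/0.025974 ≈ 9.5.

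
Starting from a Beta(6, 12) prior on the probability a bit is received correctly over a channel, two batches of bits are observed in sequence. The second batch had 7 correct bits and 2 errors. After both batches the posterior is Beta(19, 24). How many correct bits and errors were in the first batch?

6 correct bits and 10 errors

Because Beta–binomial updating is additive in the counts, the combined data contributed (α_post−α_prior, β_post−β_prior) successes and failures.
Total across both batches: 19−6=13 correct bits, 24−12=12 errors.
Subtract the second batch: 13−7=6 correct bits and 12−2=10 errors.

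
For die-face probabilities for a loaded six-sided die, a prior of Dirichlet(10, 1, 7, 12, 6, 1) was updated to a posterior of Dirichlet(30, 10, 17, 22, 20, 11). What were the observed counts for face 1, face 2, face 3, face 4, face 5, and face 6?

counts (20, 9, 10, 10, 14, 10)

For a Dirichlet(α) prior with multinomial counts c, the posterior is Dirichlet(α + c) componentwise.
Counts are posterior − prior componentwise: 30−10=20, 10−1=9, 17−7=10, 22−12=10, 20−6=14, 11−1=10.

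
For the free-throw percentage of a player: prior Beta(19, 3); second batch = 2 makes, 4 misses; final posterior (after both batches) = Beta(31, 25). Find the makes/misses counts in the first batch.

Because Beta–binomial updating is additive in the counts, the combined data contributed (α_post−α_prior, β_post−β_prior) successes and failures.
Total across both batches: 31−19=12 makes, 25−3=22 misses.
Subtract the second batch: 12−2=10 makes and 22−4=18 misses.

10 makes and 18 misses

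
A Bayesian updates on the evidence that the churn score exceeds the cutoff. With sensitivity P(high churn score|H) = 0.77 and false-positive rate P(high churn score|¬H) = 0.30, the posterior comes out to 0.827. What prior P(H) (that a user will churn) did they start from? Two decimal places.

P(H) = 0.65

Bayes' rule in odds form gives O(H|E) = O(H)·[P(E|H)/P(E|¬H)], hence O(H) = O(H|E)/LR.
Posterior odds = 0.827/(1−0.827) = 4.7803. LR = 0.77/0.30 = 2.5667.
Prior odds = 4.7803/2.5667 = 1.8624, so P(H) = 1.8624/(1+1.8624) ≈ 0.65.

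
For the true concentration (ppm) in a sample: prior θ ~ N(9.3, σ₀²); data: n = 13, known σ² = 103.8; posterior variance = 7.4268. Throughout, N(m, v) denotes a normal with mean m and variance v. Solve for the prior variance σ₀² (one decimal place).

σ₀² = 106.3

For the Normal–Normal model with known σ², precisions add: τ_n = τ₀ + n/σ².
So 1/σ₀² = 1/7.4268 − 13/103.8 = 0.134647 − 0.125241 = 0.009406.
Hence σ₀² = 1/0.009406 ≈ 106.3.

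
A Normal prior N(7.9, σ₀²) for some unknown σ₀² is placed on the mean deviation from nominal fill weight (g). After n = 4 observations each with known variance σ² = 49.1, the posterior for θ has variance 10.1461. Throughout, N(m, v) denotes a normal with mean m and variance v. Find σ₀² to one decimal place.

Posterior precision equals prior precision plus data precision: 1/σ_n² = 1/σ₀² + n/σ².
So 1/σ₀² = 1/10.1461 − 4/49.1 = 0.098560 − 0.081466 = 0.017094.
Hence σ₀² = 1/0.017094 ≈ 58.5.

σ₀² = 58.5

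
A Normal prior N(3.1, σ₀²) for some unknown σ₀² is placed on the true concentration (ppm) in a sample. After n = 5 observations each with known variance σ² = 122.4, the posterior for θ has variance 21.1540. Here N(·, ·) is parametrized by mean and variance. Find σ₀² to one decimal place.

σ₀² = 155.7

For the Normal–Normal model with known σ², precisions add: τ_n = τ₀ + n/σ².
So 1/σ₀² = 1/21.1540 − 5/122.4 = 0.047272 − 0.040850 = 0.006422.
Hence σ₀² = 1/0.006422 ≈ 155.7.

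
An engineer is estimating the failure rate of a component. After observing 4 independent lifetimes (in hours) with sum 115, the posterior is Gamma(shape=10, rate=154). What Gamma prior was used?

Gamma(shape=6, rate=39)

Gamma–exponential conjugacy: posterior shape = α + n, posterior rate = β + Σtᵢ.
So α = 10 − 4 = 6 and β = 154 − 115 = 39.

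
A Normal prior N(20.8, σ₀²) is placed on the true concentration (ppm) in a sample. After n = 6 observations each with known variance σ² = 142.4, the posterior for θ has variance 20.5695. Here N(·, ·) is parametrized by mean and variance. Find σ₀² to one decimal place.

σ₀² = 154.3

Posterior precision equals prior precision plus data precision: 1/σ_n² = 1/σ₀² + n/σ².
So 1/σ₀² = 1/20.5695 − 6/142.4 = 0.048616 − 0.042135 = 0.006481.
Hence σ₀² = 1/0.006481 ≈ 154.3.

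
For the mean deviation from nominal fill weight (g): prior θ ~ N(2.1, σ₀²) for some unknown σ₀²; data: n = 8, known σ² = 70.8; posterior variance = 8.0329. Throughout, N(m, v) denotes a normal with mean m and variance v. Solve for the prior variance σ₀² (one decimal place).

Posterior precision equals prior precision plus data precision: 1/σ_n² = 1/σ₀² + n/σ².
So 1/σ₀² = 1/8.0329 − 8/70.8 = 0.124488 − 0.112994 = 0.011494.
Hence σ₀² = 1/0.011494 ≈ 87.0.

σ₀² = 87.0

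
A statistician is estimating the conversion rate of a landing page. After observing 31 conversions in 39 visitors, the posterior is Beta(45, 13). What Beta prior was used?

Beta is conjugate to the binomial likelihood: posterior = Beta(a+s, b+f).
So a = 45 − 31 = 14 and b = 13 − 8 = 5.

Beta(14, 5)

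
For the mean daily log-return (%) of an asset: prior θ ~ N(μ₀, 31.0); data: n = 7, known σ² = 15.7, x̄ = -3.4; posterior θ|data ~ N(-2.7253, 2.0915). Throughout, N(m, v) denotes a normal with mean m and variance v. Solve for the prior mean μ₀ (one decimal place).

μ₀ = 6.6

With known observation variance, the Normal–Normal posterior has precision τ_n = τ₀ + n/σ² and mean μ_n = (τ₀μ₀ + (n/σ²)x̄)/τ_n.
Here τ₀ = 1/31.0 = 0.032258 and τ_data = 7/15.7 = 0.445860, so τ_n = 0.478118.
Rearranging for μ₀: μ₀ = (μ_n·τ_n − τ_data·x̄)/τ₀ = (-2.7253·0.478118 − 0.445860·-3.4) / 0.032258 = 0.212909/0.032258 ≈ 6.6.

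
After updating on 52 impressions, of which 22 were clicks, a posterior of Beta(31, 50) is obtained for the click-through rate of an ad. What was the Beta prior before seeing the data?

Beta(9, 20)

A Beta(a, b) prior with s successes and f failures in binomial data gives a Beta(a+s, b+f) posterior.
Subtract the data counts: 31−22=9, 50−30=20.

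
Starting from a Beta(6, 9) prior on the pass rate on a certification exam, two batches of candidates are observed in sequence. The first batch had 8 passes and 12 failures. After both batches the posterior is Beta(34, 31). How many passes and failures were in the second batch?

Because Beta–binomial updating is additive in the counts, the combined data contributed (α_post−α_prior, β_post−β_prior) successes and failures.
Total across both batches: 34−6=28 passes, 31−9=22 failures.
Subtract the first batch: 28−8=20 passes and 22−12=10 failures.

20 passes and 10 failures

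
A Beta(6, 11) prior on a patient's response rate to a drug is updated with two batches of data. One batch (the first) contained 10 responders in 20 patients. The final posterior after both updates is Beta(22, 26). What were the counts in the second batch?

Sequential conjugate updates are equivalent to a single update on the pooled data, so total successes = posterior α − prior α and total failures = posterior β − prior β.
Total across both batches: 22−6=16 responders, 26−11=15 non-responders.
Subtract the first batch: 16−10=6 responders and 15−10=5 non-responders.

6 responders and 5 non-responders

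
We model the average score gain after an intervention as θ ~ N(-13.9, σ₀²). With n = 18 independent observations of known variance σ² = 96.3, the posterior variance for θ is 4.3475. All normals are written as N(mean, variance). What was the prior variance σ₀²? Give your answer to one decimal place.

Posterior precision equals prior precision plus data precision: 1/σ_n² = 1/σ₀² + n/σ².
So 1/σ₀² = 1/4.3475 − 18/96.3 = 0.230017 − 0.186916 = 0.043101.
Hence σ₀² = 1/0.043101 ≈ 23.2.

σ₀² = 23.2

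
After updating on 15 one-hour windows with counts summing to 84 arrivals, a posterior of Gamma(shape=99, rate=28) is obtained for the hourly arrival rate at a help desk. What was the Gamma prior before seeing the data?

Gamma–Poisson conjugacy: posterior shape = α + Σxᵢ, posterior rate = β + n.
So α = 99 − 84 = 15 and β = 28 − 15 = 13.

Gamma(shape=15, rate=13)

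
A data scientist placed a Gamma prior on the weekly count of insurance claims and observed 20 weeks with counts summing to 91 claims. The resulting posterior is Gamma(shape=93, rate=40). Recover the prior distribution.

Gamma(shape=2, rate=20)

Gamma–Poisson conjugacy: posterior shape = α + Σxᵢ, posterior rate = β + n.
So α = 93 − 91 = 2 and β = 40 − 20 = 20.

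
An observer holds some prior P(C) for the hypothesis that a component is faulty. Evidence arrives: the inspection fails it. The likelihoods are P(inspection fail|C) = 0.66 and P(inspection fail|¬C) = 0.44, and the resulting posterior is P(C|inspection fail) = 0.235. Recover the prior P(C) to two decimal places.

P(C) = 0.17

In odds form, posterior odds = prior odds × likelihood ratio, so prior odds = posterior odds ÷ LR.
Posterior odds = 0.235/(1−0.235) = 0.3072. LR = 0.66/0.44 = 1.5000.
Prior odds = 0.3072/1.5000 = 0.2048, so P(C) = 0.2048/(1+0.2048) ≈ 0.17.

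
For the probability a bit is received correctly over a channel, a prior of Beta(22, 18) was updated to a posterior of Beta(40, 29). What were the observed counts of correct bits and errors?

18 correct bits and 11 errors

Under Beta–binomial conjugacy the posterior parameters are (α+s, β+f).
Match parameters: s=40−22=18, f=29−18=11.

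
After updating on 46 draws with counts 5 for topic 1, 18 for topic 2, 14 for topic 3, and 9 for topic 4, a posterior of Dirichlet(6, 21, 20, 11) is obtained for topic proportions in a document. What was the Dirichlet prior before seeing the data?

Dirichlet(1, 3, 6, 2)

For a Dirichlet(α) prior with multinomial counts c, the posterior is Dirichlet(α + c) componentwise.
Subtract each count from the matching posterior parameter: 6−5=1, 21−18=3, 20−14=6, 11−9=2.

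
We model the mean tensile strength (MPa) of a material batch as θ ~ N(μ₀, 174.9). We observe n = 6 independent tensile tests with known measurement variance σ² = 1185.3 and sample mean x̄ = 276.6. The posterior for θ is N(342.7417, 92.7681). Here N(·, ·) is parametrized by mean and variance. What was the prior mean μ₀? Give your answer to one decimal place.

μ₀ = 401.3

The posterior mean is a precision-weighted average: μ_n = (τ₀μ₀ + τ_data·x̄)/(τ₀+τ_data), with τ₀=1/σ₀² and τ_data=n/σ².
Here τ₀ = 1/174.9 = 0.005718 and τ_data = 6/1185.3 = 0.005062, so τ_n = 0.010780.
Rearranging for μ₀: μ₀ = (μ_n·τ_n − τ_data·x̄)/τ₀ = (342.7417·0.010780 − 0.005062·276.6) / 0.005718 = 2.294606/0.005718 ≈ 401.3.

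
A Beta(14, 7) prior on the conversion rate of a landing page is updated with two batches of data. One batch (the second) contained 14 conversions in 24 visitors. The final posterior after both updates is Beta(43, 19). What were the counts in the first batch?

Sequential conjugate updates are equivalent to a single update on the pooled data, so total successes = posterior α − prior α and total failures = posterior β − prior β.
Total across both batches: 43−14=29 conversions, 19−7=12 bounces.
Subtract the second batch: 29−14=15 conversions and 12−10=2 bounces.

15 conversions and 2 bounces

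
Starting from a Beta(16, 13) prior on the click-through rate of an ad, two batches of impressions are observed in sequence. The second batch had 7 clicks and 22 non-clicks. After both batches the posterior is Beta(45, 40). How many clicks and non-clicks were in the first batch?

Sequential conjugate updates are equivalent to a single update on the pooled data, so total successes = posterior α − prior α and total failures = posterior β − prior β.
Total across both batches: 45−16=29 clicks, 40−13=27 non-clicks.
Subtract the second batch: 29−7=22 clicks and 27−22=5 non-clicks.

22 clicks and 5 non-clicks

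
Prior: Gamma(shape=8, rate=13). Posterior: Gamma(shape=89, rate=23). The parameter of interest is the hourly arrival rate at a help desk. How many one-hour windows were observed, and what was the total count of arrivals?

n = 10 one-hour windows with total 81 arrivals

Gamma–Poisson conjugacy: posterior shape = α + Σxᵢ, posterior rate = β + n.
Matching: Σxᵢ = 89 − 8 = 81 and n = 23 − 13 = 10.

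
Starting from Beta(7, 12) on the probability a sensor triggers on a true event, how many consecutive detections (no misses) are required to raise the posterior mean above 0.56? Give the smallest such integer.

After k detections and 0 misses the posterior is Beta(7+k, 12), with mean (7+k)/(7+12+k).
Set (7+k)/(19+k) > 0.56 and solve: k > (0.56·19 − 7)/(1 − 0.56) = 8.273.
The smallest integer exceeding 8.273 is 9.

k = 9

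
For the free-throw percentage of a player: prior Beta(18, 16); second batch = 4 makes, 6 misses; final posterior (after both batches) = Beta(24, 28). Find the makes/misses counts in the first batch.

2 makes and 6 misses

Because Beta–binomial updating is additive in the counts, the combined data contributed (α_post−α_prior, β_post−β_prior) successes and failures.
Total across both batches: 24−18=6 makes, 28−16=12 misses.
Subtract the second batch: 6−4=2 makes and 12−6=6 misses.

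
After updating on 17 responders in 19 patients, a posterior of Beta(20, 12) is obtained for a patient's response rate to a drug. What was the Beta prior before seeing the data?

Beta is conjugate to the binomial likelihood: posterior = Beta(a+s, b+f).
So a = 20 − 17 = 3 and b = 12 − 2 = 10.

Beta(3, 10)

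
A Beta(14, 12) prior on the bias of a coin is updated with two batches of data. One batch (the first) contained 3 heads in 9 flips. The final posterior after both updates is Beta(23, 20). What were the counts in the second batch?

6 heads and 2 tails

Sequential conjugate updates are equivalent to a single update on the pooled data, so total successes = posterior α − prior α and total failures = posterior β − prior β.
Total across both batches: 23−14=9 heads, 20−12=8 tails.
Subtract the first batch: 9−3=6 heads and 8−6=2 tails.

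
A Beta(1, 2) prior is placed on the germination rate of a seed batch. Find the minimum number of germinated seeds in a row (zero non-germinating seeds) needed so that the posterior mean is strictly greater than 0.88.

After k germinated seeds and 0 non-germinating seeds the posterior is Beta(1+k, 2), with mean (1+k)/(1+2+k).
Set (1+k)/(3+k) > 0.88 and solve: k > (0.88·3 − 1)/(1 − 0.88) = 13.667.
The smallest integer exceeding 13.667 is 14, and checking k=14: (15)/(17) = 0.8824 > 0.88.

k = 14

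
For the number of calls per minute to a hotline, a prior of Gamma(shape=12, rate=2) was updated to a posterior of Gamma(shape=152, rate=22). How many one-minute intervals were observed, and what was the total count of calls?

n = 20 one-minute intervals with total 140 calls

Gamma–Poisson conjugacy: posterior shape = α + Σxᵢ, posterior rate = β + n.
Matching: Σxᵢ = 152 − 12 = 140 and n = 22 − 2 = 20.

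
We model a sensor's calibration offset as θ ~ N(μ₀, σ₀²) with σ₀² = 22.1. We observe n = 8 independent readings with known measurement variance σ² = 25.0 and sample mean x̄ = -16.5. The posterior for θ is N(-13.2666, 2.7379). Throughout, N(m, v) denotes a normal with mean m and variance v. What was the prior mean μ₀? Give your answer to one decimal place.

μ₀ = 9.6

The posterior mean is a precision-weighted average: μ_n = (τ₀μ₀ + τ_data·x̄)/(τ₀+τ_data), with τ₀=1/σ₀² and τ_data=n/σ².
Here τ₀ = 1/22.1 = 0.045249 and τ_data = 8/25.0 = 0.320000, so τ_n = 0.365249.
Rearranging for μ₀: μ₀ = (μ_n·τ_n − τ_data·x̄)/τ₀ = (-13.2666·0.365249 − 0.320000·-16.5) / 0.045249 = 0.434388/0.045249 ≈ 9.6.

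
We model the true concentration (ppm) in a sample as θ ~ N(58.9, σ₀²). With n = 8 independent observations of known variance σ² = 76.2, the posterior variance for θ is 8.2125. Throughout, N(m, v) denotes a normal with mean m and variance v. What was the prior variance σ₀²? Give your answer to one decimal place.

For the Normal–Normal model with known σ², precisions add: τ_n = τ₀ + n/σ².
So 1/σ₀² = 1/8.2125 − 8/76.2 = 0.121766 − 0.104987 = 0.016779.
Hence σ₀² = 1/0.016779 ≈ 59.6.

σ₀² = 59.6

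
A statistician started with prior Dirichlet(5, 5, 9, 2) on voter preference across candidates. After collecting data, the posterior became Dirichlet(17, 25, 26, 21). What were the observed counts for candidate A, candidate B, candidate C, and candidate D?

For a Dirichlet(α) prior with multinomial counts c, the posterior is Dirichlet(α + c) componentwise.
Counts are posterior − prior componentwise: 17−5=12, 25−5=20, 26−9=17, 21−2=19.

counts (12, 20, 17, 19)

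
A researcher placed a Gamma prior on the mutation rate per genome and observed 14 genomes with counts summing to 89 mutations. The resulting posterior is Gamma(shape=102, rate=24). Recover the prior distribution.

Gamma–Poisson conjugacy: posterior shape = α + Σxᵢ, posterior rate = β + n.
So α = 102 − 89 = 13 and β = 24 − 14 = 10.

Gamma(shape=13, rate=10)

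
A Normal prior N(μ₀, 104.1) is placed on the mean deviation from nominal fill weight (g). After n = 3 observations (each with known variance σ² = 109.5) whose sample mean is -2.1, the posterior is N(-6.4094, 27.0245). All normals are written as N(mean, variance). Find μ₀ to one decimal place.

μ₀ = -18.7

With known observation variance, the Normal–Normal posterior has precision τ_n = τ₀ + n/σ² and mean μ_n = (τ₀μ₀ + (n/σ²)x̄)/τ_n.
Here τ₀ = 1/104.1 = 0.009606 and τ_data = 3/109.5 = 0.027397, so τ_n = 0.037003.
Rearranging for μ₀: μ₀ = (μ_n·τ_n − τ_data·x̄)/τ₀ = (-6.4094·0.037003 − 0.027397·-2.1) / 0.009606 = -0.179633/0.009606 ≈ -18.7.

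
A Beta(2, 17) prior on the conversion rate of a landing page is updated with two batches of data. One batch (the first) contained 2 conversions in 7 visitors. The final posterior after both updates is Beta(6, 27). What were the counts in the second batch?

Because Beta–binomial updating is additive in the counts, the combined data contributed (α_post−α_prior, β_post−β_prior) successes and failures.
Total across both batches: 6−2=4 conversions, 27−17=10 bounces.
Subtract the first batch: 4−2=2 conversions and 10−5=5 bounces.

2 conversions and 5 bounces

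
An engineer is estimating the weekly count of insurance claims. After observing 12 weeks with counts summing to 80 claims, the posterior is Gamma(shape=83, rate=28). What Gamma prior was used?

Gamma(shape=3, rate=16)

A Gamma(α, β) prior (rate parametrization) on a Poisson rate with n observations summing to S gives posterior Gamma(α+S, β+n).
So α = 83 − 80 = 3 and β = 28 − 12 = 16.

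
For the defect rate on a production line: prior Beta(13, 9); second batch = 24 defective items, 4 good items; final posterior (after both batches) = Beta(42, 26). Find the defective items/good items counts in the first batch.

5 defective items and 13 good items

Because Beta–binomial updating is additive in the counts, the combined data contributed (α_post−α_prior, β_post−β_prior) successes and failures.
Total across both batches: 42−13=29 defective items, 26−9=17 good items.
Subtract the second batch: 29−24=5 defective items and 17−4=13 good items.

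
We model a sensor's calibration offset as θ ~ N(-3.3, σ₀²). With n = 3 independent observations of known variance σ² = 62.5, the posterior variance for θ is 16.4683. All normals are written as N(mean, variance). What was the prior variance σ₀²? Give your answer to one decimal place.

σ₀² = 78.6

For the Normal–Normal model with known σ², precisions add: τ_n = τ₀ + n/σ².
So 1/σ₀² = 1/16.4683 − 3/62.5 = 0.060723 − 0.048000 = 0.012723.
Hence σ₀² = 1/0.012723 ≈ 78.6.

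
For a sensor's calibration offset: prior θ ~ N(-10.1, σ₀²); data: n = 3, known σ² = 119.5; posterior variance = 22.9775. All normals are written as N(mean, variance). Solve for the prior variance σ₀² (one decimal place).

Posterior precision equals prior precision plus data precision: 1/σ_n² = 1/σ₀² + n/σ².
So 1/σ₀² = 1/22.9775 − 3/119.5 = 0.043521 − 0.025105 = 0.018416.
Hence σ₀² = 1/0.018416 ≈ 54.3.

σ₀² = 54.3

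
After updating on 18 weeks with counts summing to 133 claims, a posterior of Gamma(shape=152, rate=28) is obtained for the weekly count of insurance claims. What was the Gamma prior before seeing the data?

Gamma(shape=19, rate=10)

A Gamma(α, β) prior (rate parametrization) on a Poisson rate with n observations summing to S gives posterior Gamma(α+S, β+n).
So α = 152 − 133 = 19 and β = 28 − 18 = 10.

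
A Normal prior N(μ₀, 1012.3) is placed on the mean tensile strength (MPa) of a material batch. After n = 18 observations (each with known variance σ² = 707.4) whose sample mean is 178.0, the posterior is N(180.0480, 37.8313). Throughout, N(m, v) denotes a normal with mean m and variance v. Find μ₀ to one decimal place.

The posterior mean is a precision-weighted average: μ_n = (τ₀μ₀ + τ_data·x̄)/(τ₀+τ_data), with τ₀=1/σ₀² and τ_data=n/σ².
Here τ₀ = 1/1012.3 = 0.000988 and τ_data = 18/707.4 = 0.025445, so τ_n = 0.026433.
Rearranging for μ₀: μ₀ = (μ_n·τ_n − τ_data·x̄)/τ₀ = (180.0480·0.026433 − 0.025445·178.0) / 0.000988 = 0.229999/0.000988 ≈ 232.8.

μ₀ = 232.8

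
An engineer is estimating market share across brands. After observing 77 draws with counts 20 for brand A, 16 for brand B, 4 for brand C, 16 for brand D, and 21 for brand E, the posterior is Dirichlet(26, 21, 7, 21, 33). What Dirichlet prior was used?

For a Dirichlet(α) prior with multinomial counts c, the posterior is Dirichlet(α + c) componentwise.
Subtract each count from the matching posterior parameter: 26−20=6, 21−16=5, 7−4=3, 21−16=5, 33−21=12.

Dirichlet(6, 5, 3, 5, 12)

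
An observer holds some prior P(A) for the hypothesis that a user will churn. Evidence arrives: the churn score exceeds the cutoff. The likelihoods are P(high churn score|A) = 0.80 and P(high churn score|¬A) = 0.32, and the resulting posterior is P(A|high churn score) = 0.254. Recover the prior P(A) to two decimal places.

P(A) = 0.12

Bayes' rule in odds form gives O(A|E) = O(A)·[P(E|A)/P(E|¬A)], hence O(A) = O(A|E)/LR.
Posterior odds = 0.254/(1−0.254) = 0.3405. LR = 0.80/0.32 = 2.5000.
Prior odds = 0.3405/2.5000 = 0.1362, so P(A) = 0.1362/(1+0.1362) ≈ 0.12.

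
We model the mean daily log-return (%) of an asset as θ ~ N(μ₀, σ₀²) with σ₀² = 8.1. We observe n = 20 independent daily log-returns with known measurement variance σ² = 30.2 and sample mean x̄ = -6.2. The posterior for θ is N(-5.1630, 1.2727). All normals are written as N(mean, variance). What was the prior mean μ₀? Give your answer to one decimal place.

μ₀ = 0.4

The posterior mean is a precision-weighted average: μ_n = (τ₀μ₀ + τ_data·x̄)/(τ₀+τ_data), with τ₀=1/σ₀² and τ_data=n/σ².
Here τ₀ = 1/8.1 = 0.123457 and τ_data = 20/30.2 = 0.662252, so τ_n = 0.785709.
Rearranging for μ₀: μ₀ = (μ_n·τ_n − τ_data·x̄)/τ₀ = (-5.1630·0.785709 − 0.662252·-6.2) / 0.123457 = 0.049347/0.123457 ≈ 0.4.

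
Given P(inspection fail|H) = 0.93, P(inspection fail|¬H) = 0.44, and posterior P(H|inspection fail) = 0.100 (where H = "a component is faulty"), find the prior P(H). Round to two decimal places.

P(H) = 0.05

In odds form, posterior odds = prior odds × likelihood ratio, so prior odds = posterior odds ÷ LR.
Posterior odds = 0.100/(1−0.100) = 0.1111. LR = 0.93/0.44 = 2.1136.
Prior odds = 0.1111/2.1136 = 0.0526, so P(H) = 0.0526/(1+0.0526) ≈ 0.05.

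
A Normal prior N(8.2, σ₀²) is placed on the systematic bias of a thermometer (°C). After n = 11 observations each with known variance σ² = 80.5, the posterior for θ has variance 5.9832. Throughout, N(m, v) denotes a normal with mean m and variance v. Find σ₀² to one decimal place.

σ₀² = 32.8

Posterior precision equals prior precision plus data precision: 1/σ_n² = 1/σ₀² + n/σ².
So 1/σ₀² = 1/5.9832 − 11/80.5 = 0.167135 − 0.136646 = 0.030489.
Hence σ₀² = 1/0.030489 ≈ 32.8.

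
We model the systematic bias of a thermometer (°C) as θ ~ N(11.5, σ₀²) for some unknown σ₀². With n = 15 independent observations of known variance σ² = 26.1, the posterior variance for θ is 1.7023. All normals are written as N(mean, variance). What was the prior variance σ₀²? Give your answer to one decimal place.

Posterior precision equals prior precision plus data precision: 1/σ_n² = 1/σ₀² + n/σ².
So 1/σ₀² = 1/1.7023 − 15/26.1 = 0.587441 − 0.574713 = 0.012728.
Hence σ₀² = 1/0.012728 ≈ 78.6.

σ₀² = 78.6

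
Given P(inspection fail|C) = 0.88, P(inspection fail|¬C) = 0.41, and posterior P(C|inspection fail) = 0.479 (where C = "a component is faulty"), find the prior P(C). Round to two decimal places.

P(C) = 0.30

Bayes' rule in odds form gives O(C|E) = O(C)·[P(E|C)/P(E|¬C)], hence O(C) = O(C|E)/LR.
Posterior odds = 0.479/(1−0.479) = 0.9194. LR = 0.88/0.41 = 2.1463.
Prior odds = 0.9194/2.1463 = 0.4284, so P(C) = 0.4284/(1+0.4284) ≈ 0.30.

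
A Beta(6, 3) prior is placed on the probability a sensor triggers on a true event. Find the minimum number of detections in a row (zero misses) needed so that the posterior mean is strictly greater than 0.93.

After k detections and 0 misses the posterior is Beta(6+k, 3), with mean (6+k)/(6+3+k).
Set (6+k)/(9+k) > 0.93 and solve: k > (0.93·9 − 6)/(1 − 0.93) = 33.857.
The smallest integer exceeding 33.857 is 34.

k = 34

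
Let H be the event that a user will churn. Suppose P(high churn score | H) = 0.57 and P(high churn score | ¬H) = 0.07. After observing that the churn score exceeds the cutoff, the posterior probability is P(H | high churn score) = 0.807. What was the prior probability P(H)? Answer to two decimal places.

Bayes' rule in odds form gives O(H|E) = O(H)·[P(E|H)/P(E|¬H)], hence O(H) = O(H|E)/LR.
Posterior odds = 0.807/(1−0.807) = 4.1813. LR = 0.57/0.07 = 8.1429.
Prior odds = 4.1813/8.1429 = 0.5135, so P(H) = 0.5135/(1+0.5135) ≈ 0.34.

P(H) = 0.34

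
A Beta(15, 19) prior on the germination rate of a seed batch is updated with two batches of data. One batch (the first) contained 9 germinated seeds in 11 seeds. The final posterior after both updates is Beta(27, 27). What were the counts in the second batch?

3 germinated seeds and 6 non-germinating seeds

Sequential conjugate updates are equivalent to a single update on the pooled data, so total successes = posterior α − prior α and total failures = posterior β − prior β.
Total across both batches: 27−15=12 germinated seeds, 27−19=8 non-germinating seeds.
Subtract the first batch: 12−9=3 germinated seeds and 8−2=6 non-germinating seeds.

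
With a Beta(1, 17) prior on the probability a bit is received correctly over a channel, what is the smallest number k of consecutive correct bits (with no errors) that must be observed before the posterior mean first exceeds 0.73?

After k correct bits and 0 errors the posterior is Beta(1+k, 17), with mean (1+k)/(1+17+k).
Set (1+k)/(18+k) > 0.73 and solve: k > (0.73·18 − 1)/(1 − 0.73) = 44.963.
The smallest integer exceeding 44.963 is 45, and checking k=45: (46)/(63) = 0.7302 > 0.73.

k = 45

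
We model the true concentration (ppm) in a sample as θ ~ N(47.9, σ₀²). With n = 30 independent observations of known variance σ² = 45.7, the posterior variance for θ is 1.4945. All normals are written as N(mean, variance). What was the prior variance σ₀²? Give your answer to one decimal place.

σ₀² = 79.0

For the Normal–Normal model with known σ², precisions add: τ_n = τ₀ + n/σ².
So 1/σ₀² = 1/1.4945 − 30/45.7 = 0.669120 − 0.656455 = 0.012665.
Hence σ₀² = 1/0.012665 ≈ 79.0.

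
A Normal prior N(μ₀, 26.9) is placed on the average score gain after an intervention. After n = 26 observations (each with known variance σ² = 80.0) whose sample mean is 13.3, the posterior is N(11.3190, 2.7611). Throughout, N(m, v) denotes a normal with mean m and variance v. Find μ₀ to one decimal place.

The posterior mean is a precision-weighted average: μ_n = (τ₀μ₀ + τ_data·x̄)/(τ₀+τ_data), with τ₀=1/σ₀² and τ_data=n/σ².
Here τ₀ = 1/26.9 = 0.037175 and τ_data = 26/80.0 = 0.325000, so τ_n = 0.362175.
Rearranging for μ₀: μ₀ = (μ_n·τ_n − τ_data·x̄)/τ₀ = (11.3190·0.362175 − 0.325000·13.3) / 0.037175 = -0.223041/0.037175 ≈ -6.0.

μ₀ = -6.0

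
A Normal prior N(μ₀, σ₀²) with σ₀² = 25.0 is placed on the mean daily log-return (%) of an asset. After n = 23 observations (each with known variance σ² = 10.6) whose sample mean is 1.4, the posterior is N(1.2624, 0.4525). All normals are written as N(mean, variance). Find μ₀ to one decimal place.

μ₀ = -6.2

The posterior mean is a precision-weighted average: μ_n = (τ₀μ₀ + τ_data·x̄)/(τ₀+τ_data), with τ₀=1/σ₀² and τ_data=n/σ².
Here τ₀ = 1/25.0 = 0.040000 and τ_data = 23/10.6 = 2.169811, so τ_n = 2.209811.
Rearranging for μ₀: μ₀ = (μ_n·τ_n − τ_data·x̄)/τ₀ = (1.2624·2.209811 − 2.169811·1.4) / 0.040000 = -0.248070/0.040000 ≈ -6.2.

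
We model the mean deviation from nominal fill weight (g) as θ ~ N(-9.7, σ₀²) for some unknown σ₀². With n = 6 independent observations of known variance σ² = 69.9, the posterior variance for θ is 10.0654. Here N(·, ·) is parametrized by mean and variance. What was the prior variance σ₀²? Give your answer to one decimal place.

Posterior precision equals prior precision plus data precision: 1/σ_n² = 1/σ₀² + n/σ².
So 1/σ₀² = 1/10.0654 − 6/69.9 = 0.099350 − 0.085837 = 0.013513.
Hence σ₀² = 1/0.013513 ≈ 74.0.

σ₀² = 74.0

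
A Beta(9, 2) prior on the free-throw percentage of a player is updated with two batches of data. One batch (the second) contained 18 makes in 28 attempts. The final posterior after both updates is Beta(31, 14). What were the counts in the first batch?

4 makes and 2 misses

Because Beta–binomial updating is additive in the counts, the combined data contributed (α_post−α_prior, β_post−β_prior) successes and failures.
Total across both batches: 31−9=22 makes, 14−2=12 misses.
Subtract the second batch: 22−18=4 makes and 12−10=2 misses.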